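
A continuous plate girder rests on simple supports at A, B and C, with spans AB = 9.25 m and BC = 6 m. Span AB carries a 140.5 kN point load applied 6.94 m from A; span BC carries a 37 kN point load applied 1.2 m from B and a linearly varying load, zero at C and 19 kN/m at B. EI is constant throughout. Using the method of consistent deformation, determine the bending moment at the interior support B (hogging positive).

M_B = 159.8 kN·m

Release continuity at B by inserting a hinge; the redundant is the internal moment M_B. The primary structure is two simply-supported spans AB and BC.
Rotations at B on the released spans (each span's end-slope, ×1/EI):
  span AB: point load 140.5 at a = 6.94: Pab(L + a)/(6LEI) = 657.1/EI
  span BC: point load 37 at a = 1.2: Pab(L + b)/(6LEI) = 63.94/EI
  span BC: triangular load, peak 19: w₀L³/(45EI) = 91.2/EI
  relative rotation θ_0 = (657.1 + 155.1)/EI = 812.2/EI
A unit hogging moment at B produces rotation L₁/(3EI) + L₂/(3EI) = 5.083/EI.
Slope continuity at B: θ_0 = M_B·5.083/EI, so M_B = 812.2/5.083 = 159.8 kN·m (hogging).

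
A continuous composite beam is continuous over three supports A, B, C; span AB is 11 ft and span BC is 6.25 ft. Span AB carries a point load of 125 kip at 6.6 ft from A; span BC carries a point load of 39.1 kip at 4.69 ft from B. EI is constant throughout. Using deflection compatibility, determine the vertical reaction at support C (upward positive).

Insert a hinge at B; M_B is the redundant, and each span becomes simply supported.
Discontinuity in slope at B on the released structure — sum the simple-span end rotations:
  span AB: point load 125 at a = 6.6: Pab(L + a)/(6LEI) = 968/EI
  span BC: point load 39.1 at a = 4.69: Pab(L + b)/(6LEI) = 59.58/EI
  relative rotation θ_0 = (968 + 59.58)/EI = 1028/EI
A unit hogging moment at B produces rotation L₁/(3EI) + L₂/(3EI) = 5.75/EI.
Compatibility: M_B·(L₁+L₂)/(3EI) = θ_0, giving M_B = 178.7 kip·ft (hogging).
Span BC, ΣM about C: R_B^{BC}·6.25 = 61 + 178.7, so R_B^{BC} = 38.35 kip and R_C = 39.1 − 38.35 = 0.7471 kip.

R_C = 0.7471 kip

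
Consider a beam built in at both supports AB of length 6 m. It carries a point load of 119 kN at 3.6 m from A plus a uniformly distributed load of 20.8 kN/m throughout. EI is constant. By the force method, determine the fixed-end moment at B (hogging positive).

M_B = 165.2 kN·m

Release both end moments; the primary structure is a simply-supported span AB with redundants M_A and M_B.
End rotations of the released simple span under the applied load (×1/EI):
  at A: point load 119 at a = 3.6: Pab(L + b)/(6LEI) = 239.9/EI
  at B: point load 119 at a = 3.6: Pab(L + a)/(6LEI) = 274.2/EI
  at A: UDL 20.8: wL³/(24EI) = 187.2/EI
  at B: UDL 20.8: wL³/(24EI) = 187.2/EI
  θ_A0 = 427.1/EI,  θ_B0 = 461.4/EI
Flexibility coefficients: a unit moment at one end gives L/(3EI) there and L/(6EI) at the far end, so f₁₁ = f₂₂ = 2/EI and f₁₂ = f₂₁ = 1/EI.
Compatibility — zero rotation at each built-in end:
  2 M_A + 1 M_B = 427.1
  1 M_A + 2 M_B = 461.4
Solving the pair gives M_A = 130.9 kN·m and M_B = 165.2 kN·m (hogging).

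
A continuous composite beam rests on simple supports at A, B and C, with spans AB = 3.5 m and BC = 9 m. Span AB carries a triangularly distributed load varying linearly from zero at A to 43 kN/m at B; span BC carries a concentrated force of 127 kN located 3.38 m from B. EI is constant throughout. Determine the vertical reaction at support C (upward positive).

Release continuity at B by inserting a hinge; the redundant is the internal moment M_B. The primary structure is two simply-supported spans AB and BC.
End slopes at the hinge B, treating each span as simply supported:
  span AB: triangular load, peak 43: w₀L³/(45EI) = 40.97/EI
  span BC: point load 127 at a = 3.38: Pab(L + b)/(6LEI) = 653.1/EI
  relative rotation θ_0 = (40.97 + 653.1)/EI = 694.1/EI
A unit hogging moment at B produces rotation L₁/(3EI) + L₂/(3EI) = 4.167/EI.
Slope continuity at B: θ_0 = M_B·4.167/EI, so M_B = 694.1/4.167 = 166.6 kN·m (hogging).
Span BC, ΣM about C: R_B^{BC}·9 = 713.7 + 166.6, so R_B^{BC} = 97.81 kN and R_C = 127 − 97.81 = 29.19 kN.

R_C = 29.19 kN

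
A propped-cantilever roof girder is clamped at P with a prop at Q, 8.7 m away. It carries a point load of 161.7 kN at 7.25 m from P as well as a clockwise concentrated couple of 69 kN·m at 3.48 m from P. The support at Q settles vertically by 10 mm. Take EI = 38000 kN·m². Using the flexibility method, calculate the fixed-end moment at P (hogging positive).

M_P = 131.8 kN·m

Take the reaction at Q as the redundant and release it; the primary structure is a cantilever fixed at P.
Primary-structure tip deflection at Q by superposition:
  point load 161.7 at a = 7.25: Pa²(3L − a)/(6EI) = 26702/EI
  clockwise couple 69 at a = 3.48: M₀a(2L − a)/(2EI) = 1671/EI
  δ_0 = 28373/EI
Tip deflection under a unit load at Q: L³/(3EI) = 219.5/EI.
With EI = 38000 kN·m²: δ_0 = 0.74667 m and δ_{QQ} = 0.005776 m/kN.
Compatibility — the beam at Q must follow the support down by 0.01 m: δ_0 − R_Q·δ_{QQ} = 0.01, so R_Q = (0.74667 − 0.01)/0.005776 = 127.5 kN.
Moment equilibrium about P: M_P = Σ(load moments about P) − R_Q·L = 1241 − 127.5×8.7 = 131.8 kN·m.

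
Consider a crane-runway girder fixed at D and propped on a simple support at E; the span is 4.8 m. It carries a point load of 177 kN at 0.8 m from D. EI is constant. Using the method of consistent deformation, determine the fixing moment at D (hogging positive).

Choose R_E as the redundant. The primary structure is the cantilever fixed at D.
Free-end deflection of the primary structure under the applied loading (downward +):
  point load 177 at a = 0.8: Pa²(3L − a)/(6EI) = 256.8/EI
Tip deflection under a unit load at E: L³/(3EI) = 36.86/EI.
The prop prevents deflection at E: R_E = δ_0/δ_{EE} = 256.8/36.86 = 6.965 kN.
Moment equilibrium about D: M_D = Σ(load moments about D) − R_E·L = 141.6 − 6.965×4.8 = 108.2 kN·m.

M_D = 108.2 kN·m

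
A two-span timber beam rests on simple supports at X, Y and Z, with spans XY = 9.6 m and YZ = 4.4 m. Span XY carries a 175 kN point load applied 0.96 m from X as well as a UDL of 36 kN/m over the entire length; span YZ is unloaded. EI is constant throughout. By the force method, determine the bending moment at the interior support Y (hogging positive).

M_Y = 341.4 kN·m

Insert a hinge at Y; M_Y is the redundant, and each span becomes simply supported.
Rotations at Y on the released spans (each span's end-slope, ×1/EI):
  span XY: point load 175 at a = 0.96: Pab(L + a)/(6LEI) = 266.1/EI
  span XY: UDL 36: wL³/(24EI) = 1327/EI
  relative rotation θ_0 = (1593 + 0)/EI = 1593/EI
A unit hogging moment at Y produces rotation L₁/(3EI) + L₂/(3EI) = 4.667/EI.
Slope continuity at Y: θ_0 = M_Y·4.667/EI, so M_Y = 1593/4.667 = 341.4 kN·m (hogging).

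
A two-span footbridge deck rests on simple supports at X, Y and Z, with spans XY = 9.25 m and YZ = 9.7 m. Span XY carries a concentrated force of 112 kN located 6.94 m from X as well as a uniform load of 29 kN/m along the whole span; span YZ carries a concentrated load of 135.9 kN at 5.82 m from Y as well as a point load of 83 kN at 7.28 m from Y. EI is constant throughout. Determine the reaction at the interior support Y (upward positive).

R_Y = 376.8 kN

Insert a hinge at Y; M_Y is the redundant, and each span becomes simply supported.
Rotations at Y on the released spans (each span's end-slope, ×1/EI):
  span XY: point load 112 at a = 6.94: Pab(L + a)/(6LEI) = 523.8/EI
  span XY: UDL 29: wL³/(24EI) = 956.3/EI
  span YZ: point load 135.9 at a = 5.82: Pab(L + b)/(6LEI) = 716.1/EI
  span YZ: point load 83 at a = 7.28: Pab(L + b)/(6LEI) = 304.5/EI
  relative rotation θ_0 = (1480 + 1021)/EI = 2501/EI
A unit hogging moment at Y produces rotation L₁/(3EI) + L₂/(3EI) = 6.317/EI.
Compatibility: M_Y·(L₁+L₂)/(3EI) = θ_0, giving M_Y = 395.9 kN·m (hogging).
Span XY, ΣM about X with M_Y applied at Y: R_Y^{XY}·9.25 = 2018 + 395.9, so R_Y^{XY} = 261 kN and R_X = 380.2 − 261 = 119.3 kN.
Span YZ, ΣM about Z: R_Y^{YZ}·9.7 = 728.2 + 395.9, so R_Y^{YZ} = 115.9 kN and R_Z = 218.9 − 115.9 = 103 kN.
R_Y = 261 + 115.9 = 376.8 kN.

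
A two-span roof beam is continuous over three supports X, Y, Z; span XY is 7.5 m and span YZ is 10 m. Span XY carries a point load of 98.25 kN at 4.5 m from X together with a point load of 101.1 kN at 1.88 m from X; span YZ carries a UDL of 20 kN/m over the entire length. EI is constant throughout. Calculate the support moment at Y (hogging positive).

M_Y = 241.7 kN·m

Take M_Y as the redundant. Released structure: two simple spans XY and YZ with a hinge at Y.
End slopes at the hinge Y, treating each span as simply supported:
  span XY: point load 98.25 at a = 4.5: Pab(L + a)/(6LEI) = 353.7/EI
  span XY: point load 101.1 at a = 1.88: Pab(L + a)/(6LEI) = 222.7/EI
  span YZ: UDL 20: wL³/(24EI) = 833.3/EI
  relative rotation θ_0 = (576.4 + 833.3)/EI = 1410/EI
A unit hogging moment at Y produces rotation L₁/(3EI) + L₂/(3EI) = 5.833/EI.
Compatibility: M_Y·(L₁+L₂)/(3EI) = θ_0, giving M_Y = 241.7 kN·m (hogging).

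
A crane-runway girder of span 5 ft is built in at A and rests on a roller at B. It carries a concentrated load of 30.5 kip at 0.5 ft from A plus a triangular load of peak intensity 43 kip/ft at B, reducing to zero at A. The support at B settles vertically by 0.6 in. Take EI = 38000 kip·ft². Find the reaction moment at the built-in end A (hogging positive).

M_A = 303.7 kip·ft

Take the reaction at B as the redundant and release it; the primary structure is a cantilever fixed at A.
Free-end deflection of the primary structure under the applied loading (downward +):
  point load 30.5 at a = 0.5: Pa²(3L − a)/(6EI) = 18.43/EI
  triangular load, peak 43 at the free end: 11w₀L⁴/(120EI) = 2464/EI
  δ_0 = 2482/EI
Flexibility coefficient — unit upward force at B: δ_{BB} = L³/(3EI) = 41.67/EI.
With EI = 38000 kip·ft²: δ_0 = 0.065315 ft and δ_{BB} = 0.001096 ft/kip.
Compatibility — the beam at B must follow the support down by 0.05 ft: δ_0 − R_B·δ_{BB} = 0.05, so R_B = (0.065315 − 0.05)/0.001096 = 13.97 kip.
Moment equilibrium about A: M_A = Σ(load moments about A) − R_B·L = 373.6 − 13.97×5 = 303.7 kip·ft.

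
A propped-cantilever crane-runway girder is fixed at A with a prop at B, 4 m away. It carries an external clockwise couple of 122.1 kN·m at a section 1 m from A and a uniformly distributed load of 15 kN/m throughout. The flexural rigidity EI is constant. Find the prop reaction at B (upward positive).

Take the reaction at B as the redundant and release it; the primary structure is a cantilever fixed at A.
Primary-structure tip deflection at B by superposition:
  clockwise couple 122.1 at a = 1: M₀a(2L − a)/(2EI) = 427.4/EI
  UDL 15: wL⁴/(8EI) = 480/EI
  δ_0 = 907.4/EI
Tip deflection under a unit load at B: L³/(3EI) = 21.33/EI.
The prop prevents deflection at B: R_B = δ_0/δ_{BB} = 907.4/21.33 = 42.53 kN.

R_B = 42.53 kN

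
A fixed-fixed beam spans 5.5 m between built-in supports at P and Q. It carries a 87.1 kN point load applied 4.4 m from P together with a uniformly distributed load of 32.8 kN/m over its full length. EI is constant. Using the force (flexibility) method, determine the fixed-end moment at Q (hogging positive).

M_Q = 144 kN·m

Release both end moments; the primary structure is a simply-supported span PQ with redundants M_P and M_Q.
End rotations of the released simple span under the applied load (×1/EI):
  at P: point load 87.1 at a = 4.4: Pab(L + b)/(6LEI) = 84.31/EI
  at Q: point load 87.1 at a = 4.4: Pab(L + a)/(6LEI) = 126.5/EI
  at P: UDL 32.8: wL³/(24EI) = 227.4/EI
  at Q: UDL 32.8: wL³/(24EI) = 227.4/EI
  θ_P0 = 311.7/EI,  θ_Q0 = 353.8/EI
Flexibility coefficients: a unit moment at one end gives L/(3EI) there and L/(6EI) at the far end, so f₁₁ = f₂₂ = 1.833/EI and f₁₂ = f₂₁ = 0.9167/EI.
Compatibility — zero rotation at each built-in end:
  1.833 M_P + 0.9167 M_Q = 311.7
  0.9167 M_P + 1.833 M_Q = 353.8
Solving the pair gives M_P = 98.01 kN·m and M_Q = 144 kN·m (hogging).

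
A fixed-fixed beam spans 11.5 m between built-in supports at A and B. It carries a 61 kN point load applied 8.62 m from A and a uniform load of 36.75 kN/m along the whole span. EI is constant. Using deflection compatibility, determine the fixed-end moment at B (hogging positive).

Release both end moments; the primary structure is a simply-supported span AB with redundants M_A and M_B.
On the primary (simply-supported) span, the end slopes from the loading are:
  at A: point load 61 at a = 8.62: Pab(L + b)/(6LEI) = 315.6/EI
  at B: point load 61 at a = 8.62: Pab(L + a)/(6LEI) = 441.6/EI
  at A: UDL 36.75: wL³/(24EI) = 2329/EI
  at B: UDL 36.75: wL³/(24EI) = 2329/EI
  θ_A0 = 2644/EI,  θ_B0 = 2770/EI
Flexibility coefficients: a unit moment at one end gives L/(3EI) there and L/(6EI) at the far end, so f₁₁ = f₂₂ = 3.833/EI and f₁₂ = f₂₁ = 1.917/EI.
Compatibility — zero rotation at each built-in end:
  3.833 M_A + 1.917 M_B = 2644
  1.917 M_A + 3.833 M_B = 2770
Solving the pair gives M_A = 438 kN·m and M_B = 503.7 kN·m (hogging).

M_B = 503.7 kN·m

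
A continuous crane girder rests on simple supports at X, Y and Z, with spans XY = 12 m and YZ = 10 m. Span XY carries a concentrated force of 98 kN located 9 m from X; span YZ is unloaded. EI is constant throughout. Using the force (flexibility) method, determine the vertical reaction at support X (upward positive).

Take M_Y as the redundant. Released structure: two simple spans XY and YZ with a hinge at Y.
Discontinuity in slope at Y on the released structure — sum the simple-span end rotations:
  span XY: point load 98 at a = 9: Pab(L + a)/(6LEI) = 771.8/EI
  relative rotation θ_0 = (771.8 + 0)/EI = 771.8/EI
A unit hogging moment at Y produces rotation L₁/(3EI) + L₂/(3EI) = 7.333/EI.
Slope continuity at Y: θ_0 = M_Y·7.333/EI, so M_Y = 771.8/7.333 = 105.2 kN·m (hogging).
Span XY, ΣM about X with M_Y applied at Y: R_Y^{XY}·12 = 882 + 105.2, so R_Y^{XY} = 82.27 kN and R_X = 98 − 82.27 = 15.73 kN.

R_X = 15.73 kN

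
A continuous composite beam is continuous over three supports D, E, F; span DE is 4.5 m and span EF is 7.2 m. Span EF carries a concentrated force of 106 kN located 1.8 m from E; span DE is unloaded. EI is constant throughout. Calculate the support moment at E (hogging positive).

Insert a hinge at E; M_E is the redundant, and each span becomes simply supported.
End slopes at the hinge E, treating each span as simply supported:
  span EF: point load 106 at a = 1.8: Pab(L + b)/(6LEI) = 300.5/EI
  relative rotation θ_0 = (0 + 300.5)/EI = 300.5/EI
A unit hogging moment at E produces rotation L₁/(3EI) + L₂/(3EI) = 3.9/EI.
Slope continuity at E: θ_0 = M_E·3.9/EI, so M_E = 300.5/3.9 = 77.05 kN·m (hogging).

M_E = 77.05 kN·m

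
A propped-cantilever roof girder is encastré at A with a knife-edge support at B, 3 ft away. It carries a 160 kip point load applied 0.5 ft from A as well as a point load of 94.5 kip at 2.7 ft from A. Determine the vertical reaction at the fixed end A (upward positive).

R_A = 167.8 kip

Release the roller at B. Primary structure: cantilever fixed at A.
Deflection at B on the released cantilever, summing each load's contribution:
  point load 160 at a = 0.5: Pa²(3L − a)/(6EI) = 56.67/EI
  point load 94.5 at a = 2.7: Pa²(3L − a)/(6EI) = 723.4/EI
  δ_0 = 780/EI
Flexibility coefficient — unit upward force at B: δ_{BB} = L³/(3EI) = 9/EI.
Compatibility at B: δ_0 − R_B·δ_{BB} = 0, so R_B = 780/9 = 86.67 kip.
Vertical equilibrium: R_A = ΣP − R_B = 254.5 − 86.67 = 167.8 kip.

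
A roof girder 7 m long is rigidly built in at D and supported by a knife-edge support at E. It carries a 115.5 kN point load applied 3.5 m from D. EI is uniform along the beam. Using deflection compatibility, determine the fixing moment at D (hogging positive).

M_D = 151.6 kN·m

Remove the prop at E; the released (primary) structure is a cantilever built in at D.
Free-end deflection of the primary structure under the applied loading (downward +):
  point load 115.5 at a = 3.5: Pa²(3L − a)/(6EI) = 4127/EI
Tip deflection under a unit load at E: L³/(3EI) = 114.3/EI.
The prop prevents deflection at E: R_E = δ_0/δ_{EE} = 4127/114.3 = 36.09 kN.
Moment equilibrium about D: M_D = Σ(load moments about D) − R_E·L = 404.2 − 36.09×7 = 151.6 kN·m.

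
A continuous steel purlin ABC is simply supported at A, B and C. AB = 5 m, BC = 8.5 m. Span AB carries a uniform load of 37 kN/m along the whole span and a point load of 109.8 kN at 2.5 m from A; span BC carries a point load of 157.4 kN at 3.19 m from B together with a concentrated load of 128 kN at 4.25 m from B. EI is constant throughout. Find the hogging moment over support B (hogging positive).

M_B = 369.8 kN·m

Release continuity at B by inserting a hinge; the redundant is the internal moment M_B. The primary structure is two simply-supported spans AB and BC.
End slopes at the hinge B, treating each span as simply supported:
  span AB: UDL 37: wL³/(24EI) = 192.7/EI
  span AB: point load 109.8 at a = 2.5: Pab(L + a)/(6LEI) = 171.6/EI
  span BC: point load 157.4 at a = 3.19: Pab(L + b)/(6LEI) = 722/EI
  span BC: point load 128 at a = 4.25: Pab(L + b)/(6LEI) = 578/EI
  relative rotation θ_0 = (364.3 + 1300)/EI = 1664/EI
A unit hogging moment at B produces rotation L₁/(3EI) + L₂/(3EI) = 4.5/EI.
Slope continuity at B: θ_0 = M_B·4.5/EI, so M_B = 1664/4.5 = 369.8 kN·m (hogging).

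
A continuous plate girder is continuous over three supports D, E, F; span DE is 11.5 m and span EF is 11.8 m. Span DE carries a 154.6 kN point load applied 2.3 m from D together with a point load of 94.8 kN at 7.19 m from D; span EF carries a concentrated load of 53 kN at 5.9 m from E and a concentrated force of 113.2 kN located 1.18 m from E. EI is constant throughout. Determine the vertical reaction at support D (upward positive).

Insert a hinge at E; M_E is the redundant, and each span becomes simply supported.
Discontinuity in slope at E on the released structure — sum the simple-span end rotations:
  span DE: point load 154.6 at a = 2.3: Pab(L + a)/(6LEI) = 654.3/EI
  span DE: point load 94.8 at a = 7.19: Pab(L + a)/(6LEI) = 795.7/EI
  span EF: point load 53 at a = 5.9: Pab(L + b)/(6LEI) = 461.2/EI
  span EF: point load 113.2 at a = 1.18: Pab(L + b)/(6LEI) = 449.2/EI
  relative rotation θ_0 = (1450 + 910.4)/EI = 2360/EI
A unit hogging moment at E produces rotation L₁/(3EI) + L₂/(3EI) = 7.767/EI.
Compatibility: M_E·(L₁+L₂)/(3EI) = θ_0, giving M_E = 303.9 kN·m (hogging).
Span DE, ΣM about D with M_E applied at E: R_E^{DE}·11.5 = 1037 + 303.9, so R_E^{DE} = 116.6 kN and R_D = 249.4 − 116.6 = 132.8 kN.

R_D = 132.8 kN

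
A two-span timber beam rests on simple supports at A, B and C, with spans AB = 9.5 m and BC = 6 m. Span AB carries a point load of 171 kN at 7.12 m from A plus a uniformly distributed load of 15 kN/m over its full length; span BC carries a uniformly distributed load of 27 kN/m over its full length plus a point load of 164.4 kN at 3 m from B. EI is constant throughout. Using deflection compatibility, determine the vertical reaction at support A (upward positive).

R_A = 73.47 kN

Insert a hinge at B; M_B is the redundant, and each span becomes simply supported.
Rotations at B on the released spans (each span's end-slope, ×1/EI):
  span AB: point load 171 at a = 7.12: Pab(L + a)/(6LEI) = 844.9/EI
  span AB: UDL 15: wL³/(24EI) = 535.9/EI
  span BC: UDL 27: wL³/(24EI) = 243/EI
  span BC: point load 164.4 at a = 3: Pab(L + b)/(6LEI) = 369.9/EI
  relative rotation θ_0 = (1381 + 612.9)/EI = 1994/EI
A unit hogging moment at B produces rotation L₁/(3EI) + L₂/(3EI) = 5.167/EI.
Compatibility: M_B·(L₁+L₂)/(3EI) = θ_0, giving M_B = 385.9 kN·m (hogging).
Span AB, ΣM about A with M_B applied at B: R_B^{AB}·9.5 = 1894 + 385.9, so R_B^{AB} = 240 kN and R_A = 313.5 − 240 = 73.47 kN.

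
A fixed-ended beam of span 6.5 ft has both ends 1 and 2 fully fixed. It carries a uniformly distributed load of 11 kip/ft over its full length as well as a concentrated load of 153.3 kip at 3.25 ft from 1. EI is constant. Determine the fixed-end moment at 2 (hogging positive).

Take the two fixed-end moments M_1, M_2 as redundants; the released structure is the simple span 12.
On the primary (simply-supported) span, the end slopes from the loading are:
  at 1: UDL 11: wL³/(24EI) = 125.9/EI
  at 2: UDL 11: wL³/(24EI) = 125.9/EI
  at 1: point load 153.3 at a = 3.25: Pab(L + b)/(6LEI) = 404.8/EI
  at 2: point load 153.3 at a = 3.25: Pab(L + a)/(6LEI) = 404.8/EI
  θ_10 = 530.7/EI,  θ_20 = 530.7/EI
Flexibility coefficients: a unit moment at one end gives L/(3EI) there and L/(6EI) at the far end, so f₁₁ = f₂₂ = 2.167/EI and f₁₂ = f₂₁ = 1.083/EI.
Compatibility — zero rotation at each built-in end:
  2.167 M_1 + 1.083 M_2 = 530.7
  1.083 M_1 + 2.167 M_2 = 530.7
Solving the pair gives M_1 = 163.3 kip·ft and M_2 = 163.3 kip·ft (hogging).

M_2 = 163.3 kip·ft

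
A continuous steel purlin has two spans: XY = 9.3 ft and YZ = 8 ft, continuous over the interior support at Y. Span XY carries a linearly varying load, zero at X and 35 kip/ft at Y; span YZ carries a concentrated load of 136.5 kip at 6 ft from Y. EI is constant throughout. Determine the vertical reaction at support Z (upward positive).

R_Z = 81.42 kip

Insert a hinge at Y; M_Y is the redundant, and each span becomes simply supported.
Rotations at Y on the released spans (each span's end-slope, ×1/EI):
  span XY: triangular load, peak 35: w₀L³/(45EI) = 625.6/EI
  span YZ: point load 136.5 at a = 6: Pab(L + b)/(6LEI) = 341.2/EI
  relative rotation θ_0 = (625.6 + 341.2)/EI = 966.9/EI
A unit hogging moment at Y produces rotation L₁/(3EI) + L₂/(3EI) = 5.767/EI.
Compatibility: M_Y·(L₁+L₂)/(3EI) = θ_0, giving M_Y = 167.7 kip·ft (hogging).
Span YZ, ΣM about Z: R_Y^{YZ}·8 = 273 + 167.7, so R_Y^{YZ} = 55.08 kip and R_Z = 136.5 − 55.08 = 81.42 kip.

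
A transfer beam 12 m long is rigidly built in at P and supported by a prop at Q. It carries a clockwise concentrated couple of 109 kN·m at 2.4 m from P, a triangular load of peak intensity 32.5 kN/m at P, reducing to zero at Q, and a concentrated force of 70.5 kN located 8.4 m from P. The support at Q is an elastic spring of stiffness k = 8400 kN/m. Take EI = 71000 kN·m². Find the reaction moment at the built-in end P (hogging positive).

Take the reaction at Q as the redundant and release it; the primary structure is a cantilever fixed at P.
Deflection at Q on the released cantilever, summing each load's contribution:
  clockwise couple 109 at a = 2.4: M₀a(2L − a)/(2EI) = 2825/EI
  triangular load, peak 32.5 at the fixed end: w₀L⁴/(30EI) = 22464/EI
  point load 70.5 at a = 8.4: Pa²(3L − a)/(6EI) = 22883/EI
  δ_0 = 48172/EI
Flexibility coefficient — unit upward force at Q: δ_{QQ} = L³/(3EI) = 576/EI.
With EI = 71000 kN·m²: δ_0 = 0.67848 m and δ_{QQ} = 0.008113 m/kN.
Compatibility — the spring shortens by R_Q/k under the reaction it provides: δ_0 − R_Q·δ_{QQ} = R_Q/k. With 1/k = 0.000119 m/kN, R_Q = δ_0 / (δ_{QQ} + 1/k) = 0.67848 / (0.008113 + 0.000119) = 82.42 kN.
Moment equilibrium about P: M_P = Σ(load moments about P) − R_Q·L = 1481 − 82.42×12 = 492.1 kN·m.

M_P = 492.1 kN·m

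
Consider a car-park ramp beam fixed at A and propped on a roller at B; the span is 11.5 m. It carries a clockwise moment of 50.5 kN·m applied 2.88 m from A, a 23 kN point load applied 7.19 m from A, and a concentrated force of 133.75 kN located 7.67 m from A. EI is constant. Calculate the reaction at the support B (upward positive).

Remove the prop at B; the released (primary) structure is a cantilever built in at A.
Deflection at B on the released cantilever, summing each load's contribution:
  clockwise couple 50.5 at a = 2.88: M₀a(2L − a)/(2EI) = 1463/EI
  point load 23 at a = 7.19: Pa²(3L − a)/(6EI) = 5412/EI
  point load 133.75 at a = 7.67: Pa²(3L − a)/(6EI) = 35185/EI
  δ_0 = 42060/EI
Flexibility coefficient — unit upward force at B: δ_{BB} = L³/(3EI) = 507/EI.
The prop prevents deflection at B: R_B = δ_0/δ_{BB} = 42060/507 = 82.97 kN.

R_B = 82.97 kN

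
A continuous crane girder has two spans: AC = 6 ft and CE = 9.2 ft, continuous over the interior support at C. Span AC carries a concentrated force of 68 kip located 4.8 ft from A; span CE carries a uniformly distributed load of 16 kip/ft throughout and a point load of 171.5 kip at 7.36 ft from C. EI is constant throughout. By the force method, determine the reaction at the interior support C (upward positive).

Take M_C as the redundant. Released structure: two simple spans AC and CE with a hinge at C.
Rotations at C on the released spans (each span's end-slope, ×1/EI):
  span AC: point load 68 at a = 4.8: Pab(L + a)/(6LEI) = 117.5/EI
  span CE: UDL 16: wL³/(24EI) = 519.1/EI
  span CE: point load 171.5 at a = 7.36: Pab(L + b)/(6LEI) = 464.5/EI
  relative rotation θ_0 = (117.5 + 983.6)/EI = 1101/EI
A unit hogging moment at C produces rotation L₁/(3EI) + L₂/(3EI) = 5.067/EI.
Compatibility: M_C·(L₁+L₂)/(3EI) = θ_0, giving M_C = 217.3 kip·ft (hogging).
Span AC, ΣM about A with M_C applied at C: R_C^{AC}·6 = 326.4 + 217.3, so R_C^{AC} = 90.62 kip and R_A = 68 − 90.62 = -22.62 kip.
Span CE, ΣM about E: R_C^{CE}·9.2 = 992.7 + 217.3, so R_C^{CE} = 131.5 kip and R_E = 318.7 − 131.5 = 187.2 kip.
R_C = 90.62 + 131.5 = 222.1 kip.

R_C = 222.1 kip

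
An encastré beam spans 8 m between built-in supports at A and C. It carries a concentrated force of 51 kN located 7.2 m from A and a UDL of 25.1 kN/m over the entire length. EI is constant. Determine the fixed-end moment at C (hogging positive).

Release both end moments; the primary structure is a simply-supported span AC with redundants M_A and M_C.
On the primary (simply-supported) span, the end slopes from the loading are:
  at A: point load 51 at a = 7.2: Pab(L + b)/(6LEI) = 53.86/EI
  at C: point load 51 at a = 7.2: Pab(L + a)/(6LEI) = 93.02/EI
  at A: UDL 25.1: wL³/(24EI) = 535.5/EI
  at C: UDL 25.1: wL³/(24EI) = 535.5/EI
  θ_A0 = 589.3/EI,  θ_C0 = 628.5/EI
Flexibility coefficients: a unit moment at one end gives L/(3EI) there and L/(6EI) at the far end, so f₁₁ = f₂₂ = 2.667/EI and f₁₂ = f₂₁ = 1.333/EI.
Compatibility — zero rotation at each built-in end:
  2.667 M_A + 1.333 M_C = 589.3
  1.333 M_A + 2.667 M_C = 628.5
Solving the pair gives M_A = 137.5 kN·m and M_C = 166.9 kN·m (hogging).

M_C = 166.9 kN·m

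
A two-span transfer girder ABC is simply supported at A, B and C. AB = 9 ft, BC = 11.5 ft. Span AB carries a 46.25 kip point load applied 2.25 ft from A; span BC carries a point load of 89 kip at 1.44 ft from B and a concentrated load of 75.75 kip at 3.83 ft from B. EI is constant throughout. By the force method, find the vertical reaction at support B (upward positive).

Take M_B as the redundant. Released structure: two simple spans AB and BC with a hinge at B.
End slopes at the hinge B, treating each span as simply supported:
  span AB: point load 46.25 at a = 2.25: Pab(L + a)/(6LEI) = 146.3/EI
  span BC: point load 89 at a = 1.44: Pab(L + b)/(6LEI) = 402.9/EI
  span BC: point load 75.75 at a = 3.83: Pab(L + b)/(6LEI) = 618.2/EI
  relative rotation θ_0 = (146.3 + 1021)/EI = 1167/EI
A unit hogging moment at B produces rotation L₁/(3EI) + L₂/(3EI) = 6.833/EI.
Compatibility: M_B·(L₁+L₂)/(3EI) = θ_0, giving M_B = 170.8 kip·ft (hogging).
Span AB, ΣM about A with M_B applied at B: R_B^{AB}·9 = 104.1 + 170.8, so R_B^{AB} = 30.55 kip and R_A = 46.25 − 30.55 = 15.7 kip.
Span BC, ΣM about C: R_B^{BC}·11.5 = 1476 + 170.8, so R_B^{BC} = 143.2 kip and R_C = 164.8 − 143.2 = 21.52 kip.
R_B = 30.55 + 143.2 = 173.8 kip.

R_B = 173.8 kip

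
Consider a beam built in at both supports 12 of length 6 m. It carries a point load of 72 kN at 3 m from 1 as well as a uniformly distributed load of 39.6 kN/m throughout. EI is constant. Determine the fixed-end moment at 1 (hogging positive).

Take the two fixed-end moments M_1, M_2 as redundants; the released structure is the simple span 12.
End rotations of the released simple span under the applied load (×1/EI):
  at 1: point load 72 at a = 3: Pab(L + b)/(6LEI) = 162/EI
  at 2: point load 72 at a = 3: Pab(L + a)/(6LEI) = 162/EI
  at 1: UDL 39.6: wL³/(24EI) = 356.4/EI
  at 2: UDL 39.6: wL³/(24EI) = 356.4/EI
  θ_10 = 518.4/EI,  θ_20 = 518.4/EI
Flexibility coefficients: a unit moment at one end gives L/(3EI) there and L/(6EI) at the far end, so f₁₁ = f₂₂ = 2/EI and f₁₂ = f₂₁ = 1/EI.
Compatibility — zero rotation at each built-in end:
  2 M_1 + 1 M_2 = 518.4
  1 M_1 + 2 M_2 = 518.4
Solving the pair gives M_1 = 172.8 kN·m and M_2 = 172.8 kN·m (hogging).

M_1 = 172.8 kN·m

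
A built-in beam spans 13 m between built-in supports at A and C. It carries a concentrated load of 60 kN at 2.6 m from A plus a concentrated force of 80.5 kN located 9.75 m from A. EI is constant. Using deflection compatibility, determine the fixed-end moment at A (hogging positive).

Release both end moments; the primary structure is a simply-supported span AC with redundants M_A and M_C.
End rotations of the released simple span under the applied load (×1/EI):
  at A: point load 60 at a = 2.6: Pab(L + b)/(6LEI) = 486.7/EI
  at C: point load 60 at a = 2.6: Pab(L + a)/(6LEI) = 324.5/EI
  at A: point load 80.5 at a = 9.75: Pab(L + b)/(6LEI) = 531.4/EI
  at C: point load 80.5 at a = 9.75: Pab(L + a)/(6LEI) = 744/EI
  θ_A0 = 1018/EI,  θ_C0 = 1068/EI
Flexibility coefficients: a unit moment at one end gives L/(3EI) there and L/(6EI) at the far end, so f₁₁ = f₂₂ = 4.333/EI and f₁₂ = f₂₁ = 2.167/EI.
Compatibility — zero rotation at each built-in end:
  4.333 M_A + 2.167 M_C = 1018
  2.167 M_A + 4.333 M_C = 1068
Solving the pair gives M_A = 148.9 kN·m and M_C = 172.1 kN·m (hogging).

M_A = 148.9 kN·m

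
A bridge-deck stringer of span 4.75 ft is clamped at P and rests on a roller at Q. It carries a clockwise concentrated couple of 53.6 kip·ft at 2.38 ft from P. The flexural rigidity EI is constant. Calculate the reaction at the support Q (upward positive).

Take the reaction at Q as the redundant and release it; the primary structure is a cantilever fixed at P.
Downward deflection at the released point Q due to the loads:
  clockwise couple 53.6 at a = 2.38: M₀a(2L − a)/(2EI) = 454.1/EI
Flexibility coefficient — unit upward force at Q: δ_{QQ} = L³/(3EI) = 35.72/EI.
The prop prevents deflection at Q: R_Q = δ_0/δ_{QQ} = 454.1/35.72 = 12.71 kip.

R_Q = 12.71 kip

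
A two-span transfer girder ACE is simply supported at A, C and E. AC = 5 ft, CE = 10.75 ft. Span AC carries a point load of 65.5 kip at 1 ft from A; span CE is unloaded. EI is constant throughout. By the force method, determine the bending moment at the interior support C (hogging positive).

Release continuity at C by inserting a hinge; the redundant is the internal moment M_C. The primary structure is two simply-supported spans AC and CE.
Rotations at C on the released spans (each span's end-slope, ×1/EI):
  span AC: point load 65.5 at a = 1: Pab(L + a)/(6LEI) = 52.4/EI
  relative rotation θ_0 = (52.4 + 0)/EI = 52.4/EI
A unit hogging moment at C produces rotation L₁/(3EI) + L₂/(3EI) = 5.25/EI.
Slope continuity at C: θ_0 = M_C·5.25/EI, so M_C = 52.4/5.25 = 9.981 kip·ft (hogging).

M_C = 9.981 kip·ft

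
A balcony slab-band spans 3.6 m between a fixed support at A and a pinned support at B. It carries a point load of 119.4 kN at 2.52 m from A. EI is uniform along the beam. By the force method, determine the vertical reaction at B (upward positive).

R_B = 67.28 kN

Release the roller at B. Primary structure: cantilever fixed at A.
Downward deflection at the released point B due to the loads:
  point load 119.4 at a = 2.52: Pa²(3L − a)/(6EI) = 1046/EI
Tip deflection under a unit load at B: L³/(3EI) = 15.55/EI.
The prop prevents deflection at B: R_B = δ_0/δ_{BB} = 1046/15.55 = 67.28 kN.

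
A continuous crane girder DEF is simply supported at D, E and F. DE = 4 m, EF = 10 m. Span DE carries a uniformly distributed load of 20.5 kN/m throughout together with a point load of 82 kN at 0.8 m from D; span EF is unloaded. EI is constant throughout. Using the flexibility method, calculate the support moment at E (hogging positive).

M_E = 20.71 kN·m

Insert a hinge at E; M_E is the redundant, and each span becomes simply supported.
End slopes at the hinge E, treating each span as simply supported:
  span DE: UDL 20.5: wL³/(24EI) = 54.67/EI
  span DE: point load 82 at a = 0.8: Pab(L + a)/(6LEI) = 41.98/EI
  relative rotation θ_0 = (96.65 + 0)/EI = 96.65/EI
A unit hogging moment at E produces rotation L₁/(3EI) + L₂/(3EI) = 4.667/EI.
Compatibility: M_E·(L₁+L₂)/(3EI) = θ_0, giving M_E = 20.71 kN·m (hogging).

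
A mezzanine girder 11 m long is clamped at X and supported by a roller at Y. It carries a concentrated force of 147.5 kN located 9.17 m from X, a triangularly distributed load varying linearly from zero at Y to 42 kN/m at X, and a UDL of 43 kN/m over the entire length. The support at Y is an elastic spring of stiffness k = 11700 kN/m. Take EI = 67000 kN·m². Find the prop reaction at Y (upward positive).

Release the roller at Y. Primary structure: cantilever fixed at X.
Primary-structure tip deflection at Y by superposition:
  point load 147.5 at a = 9.17: Pa²(3L − a)/(6EI) = 49261/EI
  triangular load, peak 42 at the fixed end: w₀L⁴/(30EI) = 20497/EI
  UDL 43: wL⁴/(8EI) = 78695/EI
  δ_0 = 148454/EI
Tip deflection under a unit load at Y: L³/(3EI) = 443.7/EI.
With EI = 67000 kN·m²: δ_0 = 2.2157 m and δ_{YY} = 0.006622 m/kN.
Compatibility — the spring shortens by R_Y/k under the reaction it provides: δ_0 − R_Y·δ_{YY} = R_Y/k. With 1/k = 0.000085 m/kN, R_Y = δ_0 / (δ_{YY} + 1/k) = 2.2157 / (0.006622 + 0.000085) = 330.3 kN.

R_Y = 330.3 kN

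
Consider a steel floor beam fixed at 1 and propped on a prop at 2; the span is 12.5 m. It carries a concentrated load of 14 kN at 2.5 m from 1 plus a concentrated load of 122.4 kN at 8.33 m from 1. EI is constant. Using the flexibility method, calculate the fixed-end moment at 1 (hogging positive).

M_1 = 252 kN·m

Remove the prop at 2; the released (primary) structure is a cantilever built in at 1.
Downward deflection at the released point 2 due to the loads:
  point load 14 at a = 2.5: Pa²(3L − a)/(6EI) = 510.4/EI
  point load 122.4 at a = 8.33: Pa²(3L − a)/(6EI) = 41291/EI
  δ_0 = 41802/EI
Flexibility coefficient — unit upward force at 2: δ_{22} = L³/(3EI) = 651/EI.
Compatibility at 2: δ_0 − R_2·δ_{22} = 0, so R_2 = 41802/651 = 64.21 kN.
Moment equilibrium about 1: M_1 = Σ(load moments about 1) − R_2·L = 1055 − 64.21×12.5 = 252 kN·m.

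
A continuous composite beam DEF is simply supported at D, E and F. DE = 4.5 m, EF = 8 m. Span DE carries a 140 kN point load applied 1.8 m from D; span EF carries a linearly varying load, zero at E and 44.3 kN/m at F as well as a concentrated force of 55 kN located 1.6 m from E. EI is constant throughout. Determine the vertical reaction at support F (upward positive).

Take M_E as the redundant. Released structure: two simple spans DE and EF with a hinge at E.
End slopes at the hinge E, treating each span as simply supported:
  span DE: point load 140 at a = 1.8: Pab(L + a)/(6LEI) = 158.8/EI
  span EF: triangular load, peak 44.3: 7w₀L³/(360EI) = 441/EI
  span EF: point load 55 at a = 1.6: Pab(L + b)/(6LEI) = 169/EI
  relative rotation θ_0 = (158.8 + 610)/EI = 768.8/EI
A unit hogging moment at E produces rotation L₁/(3EI) + L₂/(3EI) = 4.167/EI.
Compatibility: M_E·(L₁+L₂)/(3EI) = θ_0, giving M_E = 184.5 kN·m (hogging).
Span EF, ΣM about F: R_E^{EF}·8 = 824.5 + 184.5, so R_E^{EF} = 126.1 kN and R_F = 232.2 − 126.1 = 106.1 kN.

R_F = 106.1 kN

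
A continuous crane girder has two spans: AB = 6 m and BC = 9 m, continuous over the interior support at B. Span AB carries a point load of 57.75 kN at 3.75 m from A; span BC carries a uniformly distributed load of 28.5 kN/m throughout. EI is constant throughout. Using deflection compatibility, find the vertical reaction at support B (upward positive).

Take M_B as the redundant. Released structure: two simple spans AB and BC with a hinge at B.
End slopes at the hinge B, treating each span as simply supported:
  span AB: point load 57.75 at a = 3.75: Pab(L + a)/(6LEI) = 132/EI
  span BC: UDL 28.5: wL³/(24EI) = 865.7/EI
  relative rotation θ_0 = (132 + 865.7)/EI = 997.7/EI
A unit hogging moment at B produces rotation L₁/(3EI) + L₂/(3EI) = 5/EI.
Slope continuity at B: θ_0 = M_B·5/EI, so M_B = 997.7/5 = 199.5 kN·m (hogging).
Span AB, ΣM about A with M_B applied at B: R_B^{AB}·6 = 216.6 + 199.5, so R_B^{AB} = 69.35 kN and R_A = 57.75 − 69.35 = -11.6 kN.
Span BC, ΣM about C: R_B^{BC}·9 = 1154 + 199.5, so R_B^{BC} = 150.4 kN and R_C = 256.5 − 150.4 = 106.1 kN.
R_B = 69.35 + 150.4 = 219.8 kN.

R_B = 219.8 kN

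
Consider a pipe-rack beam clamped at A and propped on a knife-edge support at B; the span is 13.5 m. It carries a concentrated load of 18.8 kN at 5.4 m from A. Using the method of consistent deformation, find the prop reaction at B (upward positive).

Release the roller at B. Primary structure: cantilever fixed at A.
Deflection at B on the released cantilever, summing each load's contribution:
  point load 18.8 at a = 5.4: Pa²(3L − a)/(6EI) = 3207/EI
Tip deflection under a unit load at B: L³/(3EI) = 820.1/EI.
Compatibility at B: δ_0 − R_B·δ_{BB} = 0, so R_B = 3207/820.1 = 3.91 kN.

R_B = 3.91 kN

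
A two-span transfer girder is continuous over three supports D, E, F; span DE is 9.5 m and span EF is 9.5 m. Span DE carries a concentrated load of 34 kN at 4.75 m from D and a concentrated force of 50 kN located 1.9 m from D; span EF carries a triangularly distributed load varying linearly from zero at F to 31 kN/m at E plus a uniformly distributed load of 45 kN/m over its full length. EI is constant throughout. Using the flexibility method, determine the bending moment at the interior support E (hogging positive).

M_E = 400.2 kN·m

Insert a hinge at E; M_E is the redundant, and each span becomes simply supported.
Rotations at E on the released spans (each span's end-slope, ×1/EI):
  span DE: point load 34 at a = 4.75: Pab(L + a)/(6LEI) = 191.8/EI
  span DE: point load 50 at a = 1.9: Pab(L + a)/(6LEI) = 144.4/EI
  span EF: triangular load, peak 31: w₀L³/(45EI) = 590.6/EI
  span EF: UDL 45: wL³/(24EI) = 1608/EI
  relative rotation θ_0 = (336.2 + 2198)/EI = 2534/EI
A unit hogging moment at E produces rotation L₁/(3EI) + L₂/(3EI) = 6.333/EI.
Slope continuity at E: θ_0 = M_E·6.333/EI, so M_E = 2534/6.333 = 400.2 kN·m (hogging).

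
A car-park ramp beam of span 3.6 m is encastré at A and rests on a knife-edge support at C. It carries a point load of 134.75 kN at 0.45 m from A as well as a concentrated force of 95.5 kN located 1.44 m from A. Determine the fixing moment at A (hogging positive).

M_A = 115.8 kN·m

Remove the prop at C; the released (primary) structure is a cantilever built in at A.
Primary-structure tip deflection at C by superposition:
  point load 134.75 at a = 0.45: Pa²(3L − a)/(6EI) = 47.07/EI
  point load 95.5 at a = 1.44: Pa²(3L − a)/(6EI) = 308.9/EI
  δ_0 = 356/EI
Flexibility coefficient — unit upward force at C: δ_{CC} = L³/(3EI) = 15.55/EI.
Compatibility at C: δ_0 − R_C·δ_{CC} = 0, so R_C = 356/15.55 = 22.89 kN.
Moment equilibrium about A: M_A = Σ(load moments about A) − R_C·L = 198.2 − 22.89×3.6 = 115.8 kN·m.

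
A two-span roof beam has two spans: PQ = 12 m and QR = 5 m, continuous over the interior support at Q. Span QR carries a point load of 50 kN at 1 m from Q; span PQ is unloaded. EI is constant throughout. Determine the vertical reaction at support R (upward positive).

Release continuity at Q by inserting a hinge; the redundant is the internal moment M_Q. The primary structure is two simply-supported spans PQ and QR.
Rotations at Q on the released spans (each span's end-slope, ×1/EI):
  span QR: point load 50 at a = 1: Pab(L + b)/(6LEI) = 60/EI
  relative rotation θ_0 = (0 + 60)/EI = 60/EI
A unit hogging moment at Q produces rotation L₁/(3EI) + L₂/(3EI) = 5.667/EI.
Compatibility: M_Q·(L₁+L₂)/(3EI) = θ_0, giving M_Q = 10.59 kN·m (hogging).
Span QR, ΣM about R: R_Q^{QR}·5 = 200 + 10.59, so R_Q^{QR} = 42.12 kN and R_R = 50 − 42.12 = 7.882 kN.

R_R = 7.882 kN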